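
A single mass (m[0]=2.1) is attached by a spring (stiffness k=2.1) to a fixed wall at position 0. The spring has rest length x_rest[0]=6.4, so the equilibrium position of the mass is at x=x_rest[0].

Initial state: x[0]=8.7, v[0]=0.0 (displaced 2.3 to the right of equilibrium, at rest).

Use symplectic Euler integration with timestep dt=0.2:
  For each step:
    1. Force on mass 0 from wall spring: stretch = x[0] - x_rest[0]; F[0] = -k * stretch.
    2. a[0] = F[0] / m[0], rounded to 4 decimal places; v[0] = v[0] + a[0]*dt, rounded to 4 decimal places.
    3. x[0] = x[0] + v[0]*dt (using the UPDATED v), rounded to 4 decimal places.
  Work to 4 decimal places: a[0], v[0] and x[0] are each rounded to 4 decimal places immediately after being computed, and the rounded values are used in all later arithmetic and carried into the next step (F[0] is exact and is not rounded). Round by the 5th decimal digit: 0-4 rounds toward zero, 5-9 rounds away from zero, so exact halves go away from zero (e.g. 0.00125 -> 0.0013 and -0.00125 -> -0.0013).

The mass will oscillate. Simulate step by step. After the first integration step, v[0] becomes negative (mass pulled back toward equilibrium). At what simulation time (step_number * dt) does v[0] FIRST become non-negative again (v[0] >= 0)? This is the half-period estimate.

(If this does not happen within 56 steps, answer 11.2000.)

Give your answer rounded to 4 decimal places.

Step 0: x=[8.7000] v=[0.0000]
Step 1: x=[8.6080] v=[-0.4600]
Step 2: x=[8.4277] v=[-0.9016]
Step 3: x=[8.1663] v=[-1.3071]
Step 4: x=[7.8342] v=[-1.6604]
Step 5: x=[7.4448] v=[-1.9472]
Step 6: x=[7.0136] v=[-2.1562]
Step 7: x=[6.5578] v=[-2.2789]
Step 8: x=[6.0957] v=[-2.3105]
Step 9: x=[5.6458] v=[-2.2496]
Step 10: x=[5.2260] v=[-2.0988]
Step 11: x=[4.8532] v=[-1.8640]
Step 12: x=[4.5423] v=[-1.5546]
Step 13: x=[4.3057] v=[-1.1831]
Step 14: x=[4.1529] v=[-0.7642]
Step 15: x=[4.0899] v=[-0.3148]
Step 16: x=[4.1193] v=[0.1472]
First v>=0 after going negative at step 16, time=3.2000

Answer: 3.2000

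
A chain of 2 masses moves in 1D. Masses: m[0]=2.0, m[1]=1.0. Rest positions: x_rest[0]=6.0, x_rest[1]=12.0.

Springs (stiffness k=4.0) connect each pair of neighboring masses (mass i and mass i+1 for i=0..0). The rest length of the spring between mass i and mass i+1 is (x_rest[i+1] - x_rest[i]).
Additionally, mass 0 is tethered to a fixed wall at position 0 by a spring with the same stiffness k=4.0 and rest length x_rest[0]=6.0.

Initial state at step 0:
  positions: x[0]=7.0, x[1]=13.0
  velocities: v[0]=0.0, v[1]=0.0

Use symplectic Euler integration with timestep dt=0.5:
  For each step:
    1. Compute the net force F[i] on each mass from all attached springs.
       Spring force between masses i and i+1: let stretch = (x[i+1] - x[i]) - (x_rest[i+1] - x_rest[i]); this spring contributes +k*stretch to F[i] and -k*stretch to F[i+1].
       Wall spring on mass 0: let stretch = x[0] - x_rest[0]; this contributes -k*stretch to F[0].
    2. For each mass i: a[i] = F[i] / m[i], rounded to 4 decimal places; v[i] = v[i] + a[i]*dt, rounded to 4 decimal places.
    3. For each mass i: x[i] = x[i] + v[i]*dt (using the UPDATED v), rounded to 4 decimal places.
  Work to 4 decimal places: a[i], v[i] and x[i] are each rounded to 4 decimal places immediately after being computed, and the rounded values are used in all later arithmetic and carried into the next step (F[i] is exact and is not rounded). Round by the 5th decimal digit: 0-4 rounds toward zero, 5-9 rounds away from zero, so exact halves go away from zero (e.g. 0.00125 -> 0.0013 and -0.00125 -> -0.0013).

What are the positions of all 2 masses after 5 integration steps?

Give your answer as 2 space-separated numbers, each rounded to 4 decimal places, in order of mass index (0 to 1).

Answer: 5.1250 10.7500

Derivation:
Step 0: x=[7.0000 13.0000] v=[0.0000 0.0000]
Step 1: x=[6.5000 13.0000] v=[-1.0000 0.0000]
Step 2: x=[6.0000 12.5000] v=[-1.0000 -1.0000]
Step 3: x=[5.7500 11.5000] v=[-0.5000 -2.0000]
Step 4: x=[5.5000 10.7500] v=[-0.5000 -1.5000]
Step 5: x=[5.1250 10.7500] v=[-0.7500 0.0000]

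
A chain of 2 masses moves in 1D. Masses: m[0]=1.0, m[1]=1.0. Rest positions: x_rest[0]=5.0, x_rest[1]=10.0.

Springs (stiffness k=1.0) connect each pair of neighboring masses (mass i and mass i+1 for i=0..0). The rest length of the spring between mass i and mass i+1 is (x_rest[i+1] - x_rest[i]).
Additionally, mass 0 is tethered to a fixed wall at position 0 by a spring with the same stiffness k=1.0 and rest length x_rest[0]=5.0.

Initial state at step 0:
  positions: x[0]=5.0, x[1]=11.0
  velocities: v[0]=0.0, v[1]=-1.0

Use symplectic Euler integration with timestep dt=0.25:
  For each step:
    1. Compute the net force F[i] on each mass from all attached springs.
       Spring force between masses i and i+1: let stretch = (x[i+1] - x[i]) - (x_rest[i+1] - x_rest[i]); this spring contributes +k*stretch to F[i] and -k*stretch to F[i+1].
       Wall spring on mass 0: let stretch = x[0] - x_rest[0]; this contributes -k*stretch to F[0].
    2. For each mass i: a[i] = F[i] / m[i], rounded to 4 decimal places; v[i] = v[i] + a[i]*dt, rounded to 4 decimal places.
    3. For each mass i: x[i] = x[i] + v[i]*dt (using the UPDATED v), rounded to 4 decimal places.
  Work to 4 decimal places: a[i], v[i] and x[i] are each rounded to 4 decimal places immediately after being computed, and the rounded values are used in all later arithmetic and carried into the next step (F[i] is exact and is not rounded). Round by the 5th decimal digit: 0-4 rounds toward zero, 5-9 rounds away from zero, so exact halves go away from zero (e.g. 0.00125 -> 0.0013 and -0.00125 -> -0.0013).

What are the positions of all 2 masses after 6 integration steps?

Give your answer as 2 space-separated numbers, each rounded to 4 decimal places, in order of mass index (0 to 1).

Answer: 5.2428 9.0884

Derivation:
Step 0: x=[5.0000 11.0000] v=[0.0000 -1.0000]
Step 1: x=[5.0625 10.6875] v=[0.2500 -1.2500]
Step 2: x=[5.1602 10.3359] v=[0.3906 -1.4063]
Step 3: x=[5.2588 9.9734] v=[0.3945 -1.4502]
Step 4: x=[5.3234 9.6287] v=[0.2585 -1.3789]
Step 5: x=[5.3244 9.3274] v=[0.0040 -1.2052]
Step 6: x=[5.2428 9.0884] v=[-0.3264 -0.9560]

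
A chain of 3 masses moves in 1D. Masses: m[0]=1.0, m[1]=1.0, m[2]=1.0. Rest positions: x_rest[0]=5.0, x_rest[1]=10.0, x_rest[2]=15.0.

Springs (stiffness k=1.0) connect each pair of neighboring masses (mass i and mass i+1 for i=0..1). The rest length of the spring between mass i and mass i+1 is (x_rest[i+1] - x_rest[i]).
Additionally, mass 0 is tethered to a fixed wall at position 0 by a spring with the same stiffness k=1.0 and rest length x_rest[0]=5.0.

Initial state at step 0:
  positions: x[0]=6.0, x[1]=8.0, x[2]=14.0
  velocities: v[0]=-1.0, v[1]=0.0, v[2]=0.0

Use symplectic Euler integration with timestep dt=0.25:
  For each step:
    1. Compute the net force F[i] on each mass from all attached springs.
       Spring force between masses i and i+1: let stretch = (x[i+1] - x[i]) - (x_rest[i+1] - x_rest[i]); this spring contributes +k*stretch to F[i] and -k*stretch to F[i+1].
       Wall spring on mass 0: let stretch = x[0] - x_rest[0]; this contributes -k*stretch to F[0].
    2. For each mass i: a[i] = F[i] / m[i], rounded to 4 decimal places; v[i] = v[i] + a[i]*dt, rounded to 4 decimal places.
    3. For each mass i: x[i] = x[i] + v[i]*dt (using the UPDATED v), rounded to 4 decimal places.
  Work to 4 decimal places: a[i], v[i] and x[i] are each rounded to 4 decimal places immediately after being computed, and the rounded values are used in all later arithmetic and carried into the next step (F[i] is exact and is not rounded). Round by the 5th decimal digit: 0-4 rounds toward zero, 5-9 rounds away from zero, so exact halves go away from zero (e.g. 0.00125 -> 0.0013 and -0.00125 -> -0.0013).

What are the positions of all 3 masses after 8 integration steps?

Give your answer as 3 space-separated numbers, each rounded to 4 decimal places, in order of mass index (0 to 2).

Answer: 3.1018 9.6653 14.0704

Derivation:
Step 0: x=[6.0000 8.0000 14.0000] v=[-1.0000 0.0000 0.0000]
Step 1: x=[5.5000 8.2500 13.9375] v=[-2.0000 1.0000 -0.2500]
Step 2: x=[4.8281 8.6836 13.8320] v=[-2.6875 1.7344 -0.4219]
Step 3: x=[4.0954 9.1980 13.7173] v=[-2.9307 2.0576 -0.4590]
Step 4: x=[3.4257 9.6760 13.6326] v=[-2.6789 1.9118 -0.3388]
Step 5: x=[2.9325 10.0106 13.6131] v=[-1.9728 1.3384 -0.0780]
Step 6: x=[2.6984 10.1280 13.6810] v=[-0.9364 0.4695 0.2714]
Step 7: x=[2.7600 10.0031 13.8393] v=[0.2464 -0.4997 0.6332]
Step 8: x=[3.1018 9.6653 14.0704] v=[1.3672 -1.3514 0.9242]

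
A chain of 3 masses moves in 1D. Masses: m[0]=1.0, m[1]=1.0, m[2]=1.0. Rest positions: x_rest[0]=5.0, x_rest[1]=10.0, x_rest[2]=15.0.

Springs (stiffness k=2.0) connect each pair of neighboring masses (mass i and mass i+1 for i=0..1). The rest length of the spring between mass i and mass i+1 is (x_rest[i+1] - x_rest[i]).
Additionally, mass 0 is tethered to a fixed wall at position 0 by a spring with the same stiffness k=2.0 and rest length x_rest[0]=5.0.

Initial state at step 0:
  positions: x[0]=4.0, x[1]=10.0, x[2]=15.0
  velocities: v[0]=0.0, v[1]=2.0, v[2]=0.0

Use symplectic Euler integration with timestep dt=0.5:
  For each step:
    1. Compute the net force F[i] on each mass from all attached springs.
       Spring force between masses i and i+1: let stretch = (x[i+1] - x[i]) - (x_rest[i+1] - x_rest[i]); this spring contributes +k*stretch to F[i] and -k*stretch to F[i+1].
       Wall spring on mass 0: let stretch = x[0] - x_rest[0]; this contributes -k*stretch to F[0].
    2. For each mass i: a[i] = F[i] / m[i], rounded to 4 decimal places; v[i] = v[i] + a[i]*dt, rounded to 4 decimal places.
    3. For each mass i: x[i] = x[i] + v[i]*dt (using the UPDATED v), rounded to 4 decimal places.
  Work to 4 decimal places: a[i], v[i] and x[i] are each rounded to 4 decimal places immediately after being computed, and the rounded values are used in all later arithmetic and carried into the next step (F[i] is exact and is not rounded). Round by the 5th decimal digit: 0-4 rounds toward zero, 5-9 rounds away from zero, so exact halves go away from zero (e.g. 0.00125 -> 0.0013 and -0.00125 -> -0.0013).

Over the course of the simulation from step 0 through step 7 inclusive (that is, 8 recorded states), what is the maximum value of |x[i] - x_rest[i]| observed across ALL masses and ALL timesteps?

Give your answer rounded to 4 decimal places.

Step 0: x=[4.0000 10.0000 15.0000] v=[0.0000 2.0000 0.0000]
Step 1: x=[5.0000 10.5000 15.0000] v=[2.0000 1.0000 0.0000]
Step 2: x=[6.2500 10.5000 15.2500] v=[2.5000 0.0000 0.5000]
Step 3: x=[6.5000 10.7500 15.6250] v=[0.5000 0.5000 0.7500]
Step 4: x=[5.6250 11.3125 16.0625] v=[-1.7500 1.1250 0.8750]
Step 5: x=[4.7813 11.4063 16.6250] v=[-1.6875 0.1875 1.1250]
Step 6: x=[4.8594 10.7969 17.0782] v=[0.1562 -1.2188 0.9063]
Step 7: x=[5.4766 10.3594 16.8907] v=[1.2343 -0.8750 -0.3750]
Max displacement = 2.0782

Answer: 2.0782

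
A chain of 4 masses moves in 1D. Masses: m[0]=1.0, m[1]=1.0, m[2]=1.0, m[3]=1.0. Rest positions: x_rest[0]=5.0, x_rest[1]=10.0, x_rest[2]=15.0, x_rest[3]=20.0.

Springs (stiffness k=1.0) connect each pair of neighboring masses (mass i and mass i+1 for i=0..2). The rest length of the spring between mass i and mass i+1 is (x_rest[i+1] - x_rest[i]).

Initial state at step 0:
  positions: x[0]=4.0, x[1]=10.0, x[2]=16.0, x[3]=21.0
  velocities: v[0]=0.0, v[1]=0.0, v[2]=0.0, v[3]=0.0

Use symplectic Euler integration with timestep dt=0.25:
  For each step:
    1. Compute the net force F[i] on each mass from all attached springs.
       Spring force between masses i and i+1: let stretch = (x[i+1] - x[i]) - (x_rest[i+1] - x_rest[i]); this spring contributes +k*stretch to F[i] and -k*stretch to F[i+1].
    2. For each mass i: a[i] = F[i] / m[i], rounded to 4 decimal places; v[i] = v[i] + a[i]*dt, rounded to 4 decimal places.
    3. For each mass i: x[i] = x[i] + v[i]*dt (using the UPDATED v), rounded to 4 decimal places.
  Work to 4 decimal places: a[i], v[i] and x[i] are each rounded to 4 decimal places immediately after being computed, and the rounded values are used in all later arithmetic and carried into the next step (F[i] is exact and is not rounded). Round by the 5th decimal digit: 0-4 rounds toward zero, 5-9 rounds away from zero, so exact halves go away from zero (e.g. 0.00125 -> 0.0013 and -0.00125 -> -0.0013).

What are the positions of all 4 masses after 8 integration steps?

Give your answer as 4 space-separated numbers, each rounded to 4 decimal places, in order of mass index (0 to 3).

Answer: 5.5411 10.0741 14.9217 20.4633

Derivation:
Step 0: x=[4.0000 10.0000 16.0000 21.0000] v=[0.0000 0.0000 0.0000 0.0000]
Step 1: x=[4.0625 10.0000 15.9375 21.0000] v=[0.2500 0.0000 -0.2500 0.0000]
Step 2: x=[4.1836 10.0000 15.8203 20.9961] v=[0.4844 0.0000 -0.4688 -0.0156]
Step 3: x=[4.3557 10.0003 15.6628 20.9812] v=[0.6885 0.0010 -0.6299 -0.0596]
Step 4: x=[4.5681 10.0017 15.4838 20.9464] v=[0.8497 0.0055 -0.7159 -0.1392]
Step 5: x=[4.8076 10.0061 15.3036 20.8827] v=[0.9581 0.0176 -0.7208 -0.2549]
Step 6: x=[5.0595 10.0167 15.1410 20.7828] v=[1.0077 0.0424 -0.6504 -0.3997]
Step 7: x=[5.3088 10.0378 15.0108 20.6428] v=[0.9970 0.0842 -0.5210 -0.5602]
Step 8: x=[5.5411 10.0741 14.9217 20.4633] v=[0.9293 0.1452 -0.3563 -0.7182]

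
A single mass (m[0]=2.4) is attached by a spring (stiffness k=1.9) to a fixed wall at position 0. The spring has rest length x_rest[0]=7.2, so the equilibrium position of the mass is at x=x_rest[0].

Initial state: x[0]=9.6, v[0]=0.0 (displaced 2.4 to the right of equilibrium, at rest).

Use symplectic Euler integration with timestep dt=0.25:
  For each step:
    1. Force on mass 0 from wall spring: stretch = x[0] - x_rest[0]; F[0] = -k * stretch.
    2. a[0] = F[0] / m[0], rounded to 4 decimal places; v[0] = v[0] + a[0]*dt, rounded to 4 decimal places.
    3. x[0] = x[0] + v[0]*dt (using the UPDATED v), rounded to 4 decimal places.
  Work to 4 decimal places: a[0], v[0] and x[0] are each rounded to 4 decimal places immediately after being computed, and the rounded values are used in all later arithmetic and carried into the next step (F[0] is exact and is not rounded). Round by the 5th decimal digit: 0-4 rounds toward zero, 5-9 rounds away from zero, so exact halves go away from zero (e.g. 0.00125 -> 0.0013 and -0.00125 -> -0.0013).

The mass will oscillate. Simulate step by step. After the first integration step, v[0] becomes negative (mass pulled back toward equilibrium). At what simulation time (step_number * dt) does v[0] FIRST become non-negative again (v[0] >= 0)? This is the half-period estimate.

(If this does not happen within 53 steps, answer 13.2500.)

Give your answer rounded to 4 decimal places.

Answer: 3.7500

Derivation:
Step 0: x=[9.6000] v=[0.0000]
Step 1: x=[9.4813] v=[-0.4750]
Step 2: x=[9.2497] v=[-0.9265]
Step 3: x=[8.9167] v=[-1.3322]
Step 4: x=[8.4987] v=[-1.6720]
Step 5: x=[8.0165] v=[-1.9290]
Step 6: x=[7.4939] v=[-2.0906]
Step 7: x=[6.9567] v=[-2.1488]
Step 8: x=[6.4315] v=[-2.1007]
Step 9: x=[5.9444] v=[-1.9486]
Step 10: x=[5.5194] v=[-1.7001]
Step 11: x=[5.1775] v=[-1.3675]
Step 12: x=[4.9357] v=[-0.9672]
Step 13: x=[4.8059] v=[-0.5191]
Step 14: x=[4.7946] v=[-0.0453]
Step 15: x=[4.9023] v=[0.4308]
First v>=0 after going negative at step 15, time=3.7500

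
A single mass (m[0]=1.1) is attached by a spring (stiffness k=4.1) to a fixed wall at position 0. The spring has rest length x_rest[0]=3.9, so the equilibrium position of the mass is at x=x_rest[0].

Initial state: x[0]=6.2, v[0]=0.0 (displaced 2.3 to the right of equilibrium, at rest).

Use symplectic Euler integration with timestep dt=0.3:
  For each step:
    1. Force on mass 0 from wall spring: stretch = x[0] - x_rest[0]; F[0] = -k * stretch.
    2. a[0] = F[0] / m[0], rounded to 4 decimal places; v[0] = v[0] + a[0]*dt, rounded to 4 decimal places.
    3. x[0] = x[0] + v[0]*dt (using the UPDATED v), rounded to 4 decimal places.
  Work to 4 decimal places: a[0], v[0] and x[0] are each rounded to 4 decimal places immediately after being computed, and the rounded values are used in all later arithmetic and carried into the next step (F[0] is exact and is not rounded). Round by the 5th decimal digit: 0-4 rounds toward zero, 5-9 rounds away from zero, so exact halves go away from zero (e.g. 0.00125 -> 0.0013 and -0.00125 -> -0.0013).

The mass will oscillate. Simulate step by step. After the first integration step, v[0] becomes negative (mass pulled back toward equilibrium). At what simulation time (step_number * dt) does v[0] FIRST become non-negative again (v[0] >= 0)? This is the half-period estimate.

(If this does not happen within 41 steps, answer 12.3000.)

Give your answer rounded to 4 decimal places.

Step 0: x=[6.2000] v=[0.0000]
Step 1: x=[5.4285] v=[-2.5718]
Step 2: x=[4.1442] v=[-4.2809]
Step 3: x=[2.7780] v=[-4.5540]
Step 4: x=[1.7882] v=[-3.2994]
Step 5: x=[1.5068] v=[-0.9380]
Step 6: x=[2.0282] v=[1.7380]
First v>=0 after going negative at step 6, time=1.8000

Answer: 1.8000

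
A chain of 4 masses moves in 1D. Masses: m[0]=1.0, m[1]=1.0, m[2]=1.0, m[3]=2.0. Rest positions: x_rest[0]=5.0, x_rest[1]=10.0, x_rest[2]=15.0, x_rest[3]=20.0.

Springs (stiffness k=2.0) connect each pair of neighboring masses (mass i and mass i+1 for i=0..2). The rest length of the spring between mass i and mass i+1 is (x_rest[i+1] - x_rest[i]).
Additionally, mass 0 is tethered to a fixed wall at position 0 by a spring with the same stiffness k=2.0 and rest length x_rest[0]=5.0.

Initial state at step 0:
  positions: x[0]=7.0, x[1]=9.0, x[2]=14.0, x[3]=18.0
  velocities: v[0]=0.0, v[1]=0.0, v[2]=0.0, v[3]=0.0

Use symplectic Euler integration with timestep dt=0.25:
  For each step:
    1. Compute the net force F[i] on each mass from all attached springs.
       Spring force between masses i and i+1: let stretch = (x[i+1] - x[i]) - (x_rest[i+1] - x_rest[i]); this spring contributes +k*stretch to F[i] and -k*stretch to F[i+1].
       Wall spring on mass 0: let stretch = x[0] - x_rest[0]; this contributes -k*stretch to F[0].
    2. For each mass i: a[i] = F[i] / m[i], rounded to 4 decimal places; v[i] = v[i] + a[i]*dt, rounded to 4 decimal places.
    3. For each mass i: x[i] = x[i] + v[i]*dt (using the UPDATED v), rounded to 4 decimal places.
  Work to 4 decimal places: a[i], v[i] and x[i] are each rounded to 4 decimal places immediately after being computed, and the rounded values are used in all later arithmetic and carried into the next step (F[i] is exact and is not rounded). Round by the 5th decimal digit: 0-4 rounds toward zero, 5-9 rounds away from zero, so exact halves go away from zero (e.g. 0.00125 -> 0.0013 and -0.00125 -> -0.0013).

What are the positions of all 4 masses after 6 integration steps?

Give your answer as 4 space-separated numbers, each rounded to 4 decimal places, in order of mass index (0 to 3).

Step 0: x=[7.0000 9.0000 14.0000 18.0000] v=[0.0000 0.0000 0.0000 0.0000]
Step 1: x=[6.3750 9.3750 13.8750 18.0625] v=[-2.5000 1.5000 -0.5000 0.2500]
Step 2: x=[5.3281 9.9375 13.7109 18.1758] v=[-4.1875 2.2500 -0.6563 0.4531]
Step 3: x=[4.1914 10.3955 13.6333 18.3225] v=[-4.5469 1.8320 -0.3106 0.5869]
Step 4: x=[3.3063 10.4827 13.7371 18.4887] v=[-3.5406 0.3489 0.4151 0.6646]
Step 5: x=[2.9049 10.0797 14.0280 18.6704] v=[-1.6056 -1.6121 1.1637 0.7267]
Step 6: x=[3.0373 9.2734 14.4057 18.8744] v=[0.5294 -3.2254 1.5108 0.8161]

Answer: 3.0373 9.2734 14.4057 18.8744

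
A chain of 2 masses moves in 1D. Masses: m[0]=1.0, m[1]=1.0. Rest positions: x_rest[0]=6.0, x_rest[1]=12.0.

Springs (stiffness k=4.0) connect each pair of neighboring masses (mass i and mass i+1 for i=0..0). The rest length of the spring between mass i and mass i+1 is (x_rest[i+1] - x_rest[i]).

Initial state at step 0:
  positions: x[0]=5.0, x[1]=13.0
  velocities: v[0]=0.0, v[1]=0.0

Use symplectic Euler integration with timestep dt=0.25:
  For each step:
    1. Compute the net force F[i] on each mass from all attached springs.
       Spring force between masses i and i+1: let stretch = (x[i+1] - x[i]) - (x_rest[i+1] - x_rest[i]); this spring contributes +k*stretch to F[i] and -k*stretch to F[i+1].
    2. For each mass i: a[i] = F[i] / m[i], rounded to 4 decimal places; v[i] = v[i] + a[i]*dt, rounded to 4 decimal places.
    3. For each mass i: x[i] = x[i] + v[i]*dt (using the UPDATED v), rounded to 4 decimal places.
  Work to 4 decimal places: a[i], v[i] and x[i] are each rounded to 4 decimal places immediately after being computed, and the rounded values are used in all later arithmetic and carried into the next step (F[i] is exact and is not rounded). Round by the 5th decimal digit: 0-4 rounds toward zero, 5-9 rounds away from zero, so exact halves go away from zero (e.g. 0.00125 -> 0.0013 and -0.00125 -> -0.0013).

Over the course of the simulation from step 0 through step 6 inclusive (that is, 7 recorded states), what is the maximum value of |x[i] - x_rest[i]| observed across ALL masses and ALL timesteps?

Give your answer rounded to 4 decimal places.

Step 0: x=[5.0000 13.0000] v=[0.0000 0.0000]
Step 1: x=[5.5000 12.5000] v=[2.0000 -2.0000]
Step 2: x=[6.2500 11.7500] v=[3.0000 -3.0000]
Step 3: x=[6.8750 11.1250] v=[2.5000 -2.5000]
Step 4: x=[7.0625 10.9375] v=[0.7500 -0.7500]
Step 5: x=[6.7188 11.2813] v=[-1.3750 1.3750]
Step 6: x=[6.0157 11.9844] v=[-2.8125 2.8125]
Max displacement = 1.0625

Answer: 1.0625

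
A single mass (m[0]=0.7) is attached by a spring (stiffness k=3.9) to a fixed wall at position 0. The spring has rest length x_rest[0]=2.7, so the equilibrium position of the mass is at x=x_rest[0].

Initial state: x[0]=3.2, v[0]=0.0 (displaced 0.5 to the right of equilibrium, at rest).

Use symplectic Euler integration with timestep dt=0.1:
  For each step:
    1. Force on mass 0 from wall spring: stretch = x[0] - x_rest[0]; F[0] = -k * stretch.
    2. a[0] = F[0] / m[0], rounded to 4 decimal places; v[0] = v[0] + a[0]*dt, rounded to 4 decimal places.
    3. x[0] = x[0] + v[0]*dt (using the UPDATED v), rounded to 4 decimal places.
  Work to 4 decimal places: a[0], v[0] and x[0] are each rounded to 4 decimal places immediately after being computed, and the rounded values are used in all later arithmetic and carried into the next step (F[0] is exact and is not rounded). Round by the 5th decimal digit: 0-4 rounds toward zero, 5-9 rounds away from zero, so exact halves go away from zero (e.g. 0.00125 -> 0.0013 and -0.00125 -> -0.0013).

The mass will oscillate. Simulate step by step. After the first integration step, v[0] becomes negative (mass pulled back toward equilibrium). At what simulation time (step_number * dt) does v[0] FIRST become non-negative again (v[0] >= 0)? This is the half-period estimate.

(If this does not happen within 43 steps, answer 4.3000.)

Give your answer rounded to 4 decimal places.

Answer: 1.4000

Derivation:
Step 0: x=[3.2000] v=[0.0000]
Step 1: x=[3.1721] v=[-0.2786]
Step 2: x=[3.1179] v=[-0.5416]
Step 3: x=[3.0405] v=[-0.7744]
Step 4: x=[2.9441] v=[-0.9641]
Step 5: x=[2.8341] v=[-1.1001]
Step 6: x=[2.7166] v=[-1.1748]
Step 7: x=[2.5982] v=[-1.1841]
Step 8: x=[2.4855] v=[-1.1274]
Step 9: x=[2.3847] v=[-1.0079]
Step 10: x=[2.3015] v=[-0.8322]
Step 11: x=[2.2405] v=[-0.6102]
Step 12: x=[2.2051] v=[-0.3542]
Step 13: x=[2.1973] v=[-0.0785]
Step 14: x=[2.2175] v=[0.2016]
First v>=0 after going negative at step 14, time=1.4000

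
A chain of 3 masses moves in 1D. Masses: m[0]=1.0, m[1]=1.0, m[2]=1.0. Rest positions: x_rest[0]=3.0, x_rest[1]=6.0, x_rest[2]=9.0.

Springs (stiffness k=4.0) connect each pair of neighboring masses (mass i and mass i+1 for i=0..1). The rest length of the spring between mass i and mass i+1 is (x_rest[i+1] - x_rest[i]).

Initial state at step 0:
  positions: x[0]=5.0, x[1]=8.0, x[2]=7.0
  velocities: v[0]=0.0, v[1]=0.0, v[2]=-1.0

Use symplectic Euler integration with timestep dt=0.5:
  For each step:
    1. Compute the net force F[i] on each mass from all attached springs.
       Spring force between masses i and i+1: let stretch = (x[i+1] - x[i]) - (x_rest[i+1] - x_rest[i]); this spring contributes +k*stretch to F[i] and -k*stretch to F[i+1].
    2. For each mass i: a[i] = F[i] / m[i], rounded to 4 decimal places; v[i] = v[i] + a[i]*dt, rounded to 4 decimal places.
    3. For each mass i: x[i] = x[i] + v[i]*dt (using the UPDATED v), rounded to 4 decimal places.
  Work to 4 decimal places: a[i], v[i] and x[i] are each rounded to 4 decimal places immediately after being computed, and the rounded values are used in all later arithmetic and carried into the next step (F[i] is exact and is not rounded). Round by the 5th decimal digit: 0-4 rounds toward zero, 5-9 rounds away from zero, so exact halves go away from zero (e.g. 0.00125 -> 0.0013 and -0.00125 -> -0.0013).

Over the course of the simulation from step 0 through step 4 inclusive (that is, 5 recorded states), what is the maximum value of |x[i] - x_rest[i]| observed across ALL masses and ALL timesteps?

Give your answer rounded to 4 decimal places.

Answer: 2.5000

Derivation:
Step 0: x=[5.0000 8.0000 7.0000] v=[0.0000 0.0000 -1.0000]
Step 1: x=[5.0000 4.0000 10.5000] v=[0.0000 -8.0000 7.0000]
Step 2: x=[1.0000 7.5000 10.5000] v=[-8.0000 7.0000 0.0000]
Step 3: x=[0.5000 7.5000 10.5000] v=[-1.0000 0.0000 0.0000]
Step 4: x=[4.0000 3.5000 10.5000] v=[7.0000 -8.0000 0.0000]
Max displacement = 2.5000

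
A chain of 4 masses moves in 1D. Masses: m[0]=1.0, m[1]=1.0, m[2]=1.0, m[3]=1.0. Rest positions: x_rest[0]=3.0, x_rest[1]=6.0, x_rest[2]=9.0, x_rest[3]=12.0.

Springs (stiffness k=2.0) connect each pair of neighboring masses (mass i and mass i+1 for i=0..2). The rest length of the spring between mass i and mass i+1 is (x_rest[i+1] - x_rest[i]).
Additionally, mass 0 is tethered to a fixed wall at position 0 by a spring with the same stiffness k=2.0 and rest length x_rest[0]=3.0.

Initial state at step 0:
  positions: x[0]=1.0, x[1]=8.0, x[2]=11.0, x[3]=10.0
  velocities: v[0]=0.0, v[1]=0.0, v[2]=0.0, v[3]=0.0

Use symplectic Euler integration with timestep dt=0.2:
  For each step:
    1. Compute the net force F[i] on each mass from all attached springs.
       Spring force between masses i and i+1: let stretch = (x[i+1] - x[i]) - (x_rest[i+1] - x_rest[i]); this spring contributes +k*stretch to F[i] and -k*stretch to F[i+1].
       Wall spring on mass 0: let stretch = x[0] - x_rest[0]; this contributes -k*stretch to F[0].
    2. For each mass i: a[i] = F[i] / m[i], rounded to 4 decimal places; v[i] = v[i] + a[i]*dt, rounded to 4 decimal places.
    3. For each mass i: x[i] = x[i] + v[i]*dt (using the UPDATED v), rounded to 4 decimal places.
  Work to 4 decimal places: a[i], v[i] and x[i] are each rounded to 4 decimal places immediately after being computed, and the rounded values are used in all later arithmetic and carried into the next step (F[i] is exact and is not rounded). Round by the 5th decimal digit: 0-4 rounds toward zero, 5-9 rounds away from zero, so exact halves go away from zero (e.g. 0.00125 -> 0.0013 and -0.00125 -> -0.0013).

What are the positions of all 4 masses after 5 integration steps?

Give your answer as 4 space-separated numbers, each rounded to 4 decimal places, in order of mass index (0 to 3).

Step 0: x=[1.0000 8.0000 11.0000 10.0000] v=[0.0000 0.0000 0.0000 0.0000]
Step 1: x=[1.4800 7.6800 10.6800 10.3200] v=[2.4000 -1.6000 -1.6000 1.6000]
Step 2: x=[2.3376 7.1040 10.0912 10.9088] v=[4.2880 -2.8800 -2.9440 2.9440]
Step 3: x=[3.3895 6.3857 9.3288 11.6722] v=[5.2595 -3.5917 -3.8118 3.8170]
Step 4: x=[4.4099 5.6631 8.5185 12.4881] v=[5.1022 -3.6129 -4.0517 4.0796]
Step 5: x=[5.1778 5.0687 7.7973 13.2265] v=[3.8395 -2.9720 -3.6060 3.6918]

Answer: 5.1778 5.0687 7.7973 13.2265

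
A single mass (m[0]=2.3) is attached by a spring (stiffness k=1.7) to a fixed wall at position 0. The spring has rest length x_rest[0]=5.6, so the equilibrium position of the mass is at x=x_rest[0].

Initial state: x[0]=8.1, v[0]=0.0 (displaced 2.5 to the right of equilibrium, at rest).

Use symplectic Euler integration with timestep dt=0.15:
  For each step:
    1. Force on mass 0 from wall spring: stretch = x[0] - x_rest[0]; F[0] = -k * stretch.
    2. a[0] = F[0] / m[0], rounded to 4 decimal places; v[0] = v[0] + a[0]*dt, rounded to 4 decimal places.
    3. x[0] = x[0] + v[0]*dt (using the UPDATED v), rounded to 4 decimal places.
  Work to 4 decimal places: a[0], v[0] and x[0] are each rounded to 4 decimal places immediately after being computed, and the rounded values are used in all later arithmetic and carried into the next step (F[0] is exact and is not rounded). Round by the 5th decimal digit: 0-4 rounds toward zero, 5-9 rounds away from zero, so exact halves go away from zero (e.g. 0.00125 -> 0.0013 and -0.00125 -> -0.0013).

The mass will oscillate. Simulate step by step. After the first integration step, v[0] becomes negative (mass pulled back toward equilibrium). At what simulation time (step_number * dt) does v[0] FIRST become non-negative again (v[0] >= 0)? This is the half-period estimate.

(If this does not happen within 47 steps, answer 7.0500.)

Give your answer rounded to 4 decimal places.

Answer: 3.7500

Derivation:
Step 0: x=[8.1000] v=[0.0000]
Step 1: x=[8.0584] v=[-0.2772]
Step 2: x=[7.9759] v=[-0.5498]
Step 3: x=[7.8539] v=[-0.8132]
Step 4: x=[7.6944] v=[-1.0631]
Step 5: x=[7.5001] v=[-1.2953]
Step 6: x=[7.2742] v=[-1.5060]
Step 7: x=[7.0205] v=[-1.6916]
Step 8: x=[6.7431] v=[-1.8491]
Step 9: x=[6.4467] v=[-1.9758]
Step 10: x=[6.1362] v=[-2.0697]
Step 11: x=[5.8168] v=[-2.1291]
Step 12: x=[5.4938] v=[-2.1531]
Step 13: x=[5.1726] v=[-2.1413]
Step 14: x=[4.8585] v=[-2.0939]
Step 15: x=[4.5567] v=[-2.0117]
Step 16: x=[4.2723] v=[-1.8960]
Step 17: x=[4.0100] v=[-1.7488]
Step 18: x=[3.7741] v=[-1.5725]
Step 19: x=[3.5686] v=[-1.3701]
Step 20: x=[3.3969] v=[-1.1449]
Step 21: x=[3.2618] v=[-0.9006]
Step 22: x=[3.1656] v=[-0.6414]
Step 23: x=[3.1099] v=[-0.3715]
Step 24: x=[3.0956] v=[-0.0954]
Step 25: x=[3.1229] v=[0.1823]
First v>=0 after going negative at step 25, time=3.7500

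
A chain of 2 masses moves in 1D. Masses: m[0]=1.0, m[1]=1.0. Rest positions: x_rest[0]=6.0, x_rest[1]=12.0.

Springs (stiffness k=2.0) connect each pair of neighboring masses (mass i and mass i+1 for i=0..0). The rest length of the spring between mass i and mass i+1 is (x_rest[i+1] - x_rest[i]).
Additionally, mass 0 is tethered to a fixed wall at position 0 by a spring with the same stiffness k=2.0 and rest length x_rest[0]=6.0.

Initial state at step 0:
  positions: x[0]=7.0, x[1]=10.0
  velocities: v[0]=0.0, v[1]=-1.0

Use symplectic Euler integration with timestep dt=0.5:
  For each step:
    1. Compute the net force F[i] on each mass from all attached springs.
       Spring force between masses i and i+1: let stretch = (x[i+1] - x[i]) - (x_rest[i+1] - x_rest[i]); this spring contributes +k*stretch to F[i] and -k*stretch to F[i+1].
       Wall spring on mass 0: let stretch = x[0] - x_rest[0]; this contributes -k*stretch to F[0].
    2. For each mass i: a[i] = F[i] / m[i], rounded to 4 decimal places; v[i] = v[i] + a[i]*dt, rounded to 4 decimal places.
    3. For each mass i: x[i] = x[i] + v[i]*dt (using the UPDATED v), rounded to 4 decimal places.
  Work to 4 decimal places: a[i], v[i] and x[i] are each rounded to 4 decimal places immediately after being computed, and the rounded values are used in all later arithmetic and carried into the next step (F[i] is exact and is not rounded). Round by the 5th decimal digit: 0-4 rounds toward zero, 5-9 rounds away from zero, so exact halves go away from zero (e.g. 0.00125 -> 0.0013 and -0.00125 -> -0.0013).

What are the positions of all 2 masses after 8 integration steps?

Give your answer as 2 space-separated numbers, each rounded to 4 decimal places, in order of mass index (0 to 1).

Answer: 5.4610 13.9376

Derivation:
Step 0: x=[7.0000 10.0000] v=[0.0000 -1.0000]
Step 1: x=[5.0000 11.0000] v=[-4.0000 2.0000]
Step 2: x=[3.5000 12.0000] v=[-3.0000 2.0000]
Step 3: x=[4.5000 11.7500] v=[2.0000 -0.5000]
Step 4: x=[6.8750 10.8750] v=[4.7500 -1.7500]
Step 5: x=[7.8125 11.0000] v=[1.8750 0.2500]
Step 6: x=[6.4375 12.5313] v=[-2.7500 3.0625]
Step 7: x=[4.8907 14.0157] v=[-3.0937 2.9687]
Step 8: x=[5.4610 13.9376] v=[1.1406 -0.1563]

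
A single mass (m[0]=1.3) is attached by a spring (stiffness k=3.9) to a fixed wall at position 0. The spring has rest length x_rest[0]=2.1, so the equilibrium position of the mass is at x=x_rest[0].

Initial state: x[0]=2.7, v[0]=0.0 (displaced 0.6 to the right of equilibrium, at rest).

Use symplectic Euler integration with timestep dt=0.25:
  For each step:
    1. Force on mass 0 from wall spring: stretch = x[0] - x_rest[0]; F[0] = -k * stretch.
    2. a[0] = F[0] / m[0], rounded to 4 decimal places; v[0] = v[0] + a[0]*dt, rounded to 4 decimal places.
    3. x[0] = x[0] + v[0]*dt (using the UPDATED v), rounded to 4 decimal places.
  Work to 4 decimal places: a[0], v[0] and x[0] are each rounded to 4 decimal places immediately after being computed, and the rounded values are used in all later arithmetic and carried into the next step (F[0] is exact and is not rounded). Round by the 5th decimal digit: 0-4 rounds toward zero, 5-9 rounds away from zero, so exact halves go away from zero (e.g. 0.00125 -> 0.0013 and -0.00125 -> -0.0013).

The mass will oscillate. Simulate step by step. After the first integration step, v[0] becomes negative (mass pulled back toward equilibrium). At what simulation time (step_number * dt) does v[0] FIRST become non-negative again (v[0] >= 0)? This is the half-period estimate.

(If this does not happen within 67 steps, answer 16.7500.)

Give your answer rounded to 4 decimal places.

Step 0: x=[2.7000] v=[0.0000]
Step 1: x=[2.5875] v=[-0.4500]
Step 2: x=[2.3836] v=[-0.8156]
Step 3: x=[2.1265] v=[-1.0283]
Step 4: x=[1.8645] v=[-1.0482]
Step 5: x=[1.6466] v=[-0.8716]
Step 6: x=[1.5137] v=[-0.5316]
Step 7: x=[1.4907] v=[-0.0919]
Step 8: x=[1.5820] v=[0.3651]
First v>=0 after going negative at step 8, time=2.0000

Answer: 2.0000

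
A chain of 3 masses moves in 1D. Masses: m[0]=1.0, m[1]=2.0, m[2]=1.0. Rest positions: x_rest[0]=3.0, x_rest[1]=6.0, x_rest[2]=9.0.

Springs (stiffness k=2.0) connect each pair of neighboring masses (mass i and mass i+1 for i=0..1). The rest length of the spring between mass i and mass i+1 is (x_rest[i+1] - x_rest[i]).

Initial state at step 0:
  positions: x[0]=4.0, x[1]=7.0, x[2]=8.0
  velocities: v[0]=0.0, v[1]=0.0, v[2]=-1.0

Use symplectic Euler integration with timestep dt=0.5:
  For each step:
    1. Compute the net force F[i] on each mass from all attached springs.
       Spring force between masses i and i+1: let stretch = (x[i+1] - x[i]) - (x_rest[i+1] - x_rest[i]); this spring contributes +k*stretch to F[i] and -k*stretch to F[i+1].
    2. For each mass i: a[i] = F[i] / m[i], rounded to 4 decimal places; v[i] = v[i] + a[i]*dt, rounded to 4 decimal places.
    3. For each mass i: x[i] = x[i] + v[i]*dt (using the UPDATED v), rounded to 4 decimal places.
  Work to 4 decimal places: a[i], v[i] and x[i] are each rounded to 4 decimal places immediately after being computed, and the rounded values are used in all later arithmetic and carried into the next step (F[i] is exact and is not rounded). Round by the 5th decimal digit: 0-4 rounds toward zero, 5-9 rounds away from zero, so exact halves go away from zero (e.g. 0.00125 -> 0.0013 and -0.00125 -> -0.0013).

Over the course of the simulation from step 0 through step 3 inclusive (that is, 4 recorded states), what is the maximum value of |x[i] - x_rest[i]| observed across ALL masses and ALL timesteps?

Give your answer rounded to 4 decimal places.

Step 0: x=[4.0000 7.0000 8.0000] v=[0.0000 0.0000 -1.0000]
Step 1: x=[4.0000 6.5000 8.5000] v=[0.0000 -1.0000 1.0000]
Step 2: x=[3.7500 5.8750 9.5000] v=[-0.5000 -1.2500 2.0000]
Step 3: x=[3.0625 5.6250 10.1875] v=[-1.3750 -0.5000 1.3750]
Max displacement = 1.1875

Answer: 1.1875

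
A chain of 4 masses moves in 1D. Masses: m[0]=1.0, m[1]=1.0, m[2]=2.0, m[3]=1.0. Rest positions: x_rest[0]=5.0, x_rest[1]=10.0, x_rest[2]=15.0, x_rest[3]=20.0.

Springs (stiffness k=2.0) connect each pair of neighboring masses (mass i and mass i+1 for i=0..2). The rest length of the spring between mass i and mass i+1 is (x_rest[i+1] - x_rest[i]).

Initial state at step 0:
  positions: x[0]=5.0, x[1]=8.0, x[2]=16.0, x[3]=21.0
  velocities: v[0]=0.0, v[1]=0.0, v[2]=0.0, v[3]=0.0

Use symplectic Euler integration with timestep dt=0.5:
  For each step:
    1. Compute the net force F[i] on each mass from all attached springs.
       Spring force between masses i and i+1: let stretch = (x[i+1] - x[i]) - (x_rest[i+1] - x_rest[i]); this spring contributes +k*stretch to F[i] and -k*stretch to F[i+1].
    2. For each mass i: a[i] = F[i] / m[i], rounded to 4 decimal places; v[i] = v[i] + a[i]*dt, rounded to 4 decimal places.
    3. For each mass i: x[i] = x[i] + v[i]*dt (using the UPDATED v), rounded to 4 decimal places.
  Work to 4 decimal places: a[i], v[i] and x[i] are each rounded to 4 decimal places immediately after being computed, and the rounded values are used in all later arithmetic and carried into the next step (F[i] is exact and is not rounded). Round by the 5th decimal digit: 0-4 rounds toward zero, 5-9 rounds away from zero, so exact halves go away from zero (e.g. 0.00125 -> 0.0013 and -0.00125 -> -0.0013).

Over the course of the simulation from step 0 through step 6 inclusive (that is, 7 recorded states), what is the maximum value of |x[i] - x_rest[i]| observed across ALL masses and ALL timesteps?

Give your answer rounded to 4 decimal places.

Step 0: x=[5.0000 8.0000 16.0000 21.0000] v=[0.0000 0.0000 0.0000 0.0000]
Step 1: x=[4.0000 10.5000 15.2500 21.0000] v=[-2.0000 5.0000 -1.5000 0.0000]
Step 2: x=[3.7500 12.1250 14.7500 20.6250] v=[-0.5000 3.2500 -1.0000 -0.7500]
Step 3: x=[5.1875 10.8750 15.0625 19.8125] v=[2.8750 -2.5000 0.6250 -1.6250]
Step 4: x=[6.9688 8.8750 15.5157 19.1250] v=[3.5625 -4.0000 0.9063 -1.3750]
Step 5: x=[7.2032 9.2423 15.2110 19.1329] v=[0.4687 0.7345 -0.6094 0.0157]
Step 6: x=[5.9571 11.5744 14.3946 19.6798] v=[-2.4922 4.6641 -1.6328 1.0938]
Max displacement = 2.2032

Answer: 2.2032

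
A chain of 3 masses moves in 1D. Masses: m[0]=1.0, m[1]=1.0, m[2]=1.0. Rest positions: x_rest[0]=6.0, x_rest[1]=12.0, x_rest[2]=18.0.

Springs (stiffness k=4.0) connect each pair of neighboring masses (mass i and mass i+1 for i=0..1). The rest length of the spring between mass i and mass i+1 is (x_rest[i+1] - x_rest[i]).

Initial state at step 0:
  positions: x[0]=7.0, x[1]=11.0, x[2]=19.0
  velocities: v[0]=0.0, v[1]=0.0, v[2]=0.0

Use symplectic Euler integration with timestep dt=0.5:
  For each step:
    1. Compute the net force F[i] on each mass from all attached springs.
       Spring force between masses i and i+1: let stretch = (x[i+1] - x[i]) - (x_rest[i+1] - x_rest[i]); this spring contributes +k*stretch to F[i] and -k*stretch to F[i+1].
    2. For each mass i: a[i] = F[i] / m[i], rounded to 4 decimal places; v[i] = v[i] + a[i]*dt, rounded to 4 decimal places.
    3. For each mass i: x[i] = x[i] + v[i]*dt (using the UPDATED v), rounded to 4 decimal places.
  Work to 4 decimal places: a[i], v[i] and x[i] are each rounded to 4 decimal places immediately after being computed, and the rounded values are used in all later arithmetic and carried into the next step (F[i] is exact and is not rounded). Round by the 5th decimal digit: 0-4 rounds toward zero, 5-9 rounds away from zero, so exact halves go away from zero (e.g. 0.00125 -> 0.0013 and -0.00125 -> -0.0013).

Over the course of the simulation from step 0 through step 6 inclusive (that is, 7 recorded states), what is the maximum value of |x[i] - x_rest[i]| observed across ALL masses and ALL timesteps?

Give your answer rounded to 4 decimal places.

Step 0: x=[7.0000 11.0000 19.0000] v=[0.0000 0.0000 0.0000]
Step 1: x=[5.0000 15.0000 17.0000] v=[-4.0000 8.0000 -4.0000]
Step 2: x=[7.0000 11.0000 19.0000] v=[4.0000 -8.0000 4.0000]
Step 3: x=[7.0000 11.0000 19.0000] v=[0.0000 0.0000 0.0000]
Step 4: x=[5.0000 15.0000 17.0000] v=[-4.0000 8.0000 -4.0000]
Step 5: x=[7.0000 11.0000 19.0000] v=[4.0000 -8.0000 4.0000]
Step 6: x=[7.0000 11.0000 19.0000] v=[0.0000 0.0000 0.0000]
Max displacement = 3.0000

Answer: 3.0000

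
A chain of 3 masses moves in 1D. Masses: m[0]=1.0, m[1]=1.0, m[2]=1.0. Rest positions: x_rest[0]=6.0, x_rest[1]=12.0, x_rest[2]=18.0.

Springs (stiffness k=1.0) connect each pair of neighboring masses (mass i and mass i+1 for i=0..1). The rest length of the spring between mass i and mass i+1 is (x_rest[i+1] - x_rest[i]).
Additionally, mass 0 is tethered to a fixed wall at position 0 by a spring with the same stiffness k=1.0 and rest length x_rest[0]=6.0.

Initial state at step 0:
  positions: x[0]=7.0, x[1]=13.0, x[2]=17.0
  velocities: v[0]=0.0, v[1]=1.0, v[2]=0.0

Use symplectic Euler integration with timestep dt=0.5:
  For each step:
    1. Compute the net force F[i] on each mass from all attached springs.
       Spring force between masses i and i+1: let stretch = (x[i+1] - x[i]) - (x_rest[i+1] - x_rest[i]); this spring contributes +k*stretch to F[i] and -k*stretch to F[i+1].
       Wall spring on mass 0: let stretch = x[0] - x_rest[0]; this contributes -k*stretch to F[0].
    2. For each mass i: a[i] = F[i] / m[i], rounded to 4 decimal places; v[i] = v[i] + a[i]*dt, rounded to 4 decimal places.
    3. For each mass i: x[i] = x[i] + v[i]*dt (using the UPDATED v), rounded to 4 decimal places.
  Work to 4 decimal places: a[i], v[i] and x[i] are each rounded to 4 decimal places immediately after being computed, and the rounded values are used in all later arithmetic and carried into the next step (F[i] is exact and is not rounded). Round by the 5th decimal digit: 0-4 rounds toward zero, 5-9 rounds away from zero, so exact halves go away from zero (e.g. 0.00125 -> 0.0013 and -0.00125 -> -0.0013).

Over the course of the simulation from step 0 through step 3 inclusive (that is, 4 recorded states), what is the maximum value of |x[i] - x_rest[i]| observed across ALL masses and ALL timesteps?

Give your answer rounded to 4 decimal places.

Step 0: x=[7.0000 13.0000 17.0000] v=[0.0000 1.0000 0.0000]
Step 1: x=[6.7500 13.0000 17.5000] v=[-0.5000 0.0000 1.0000]
Step 2: x=[6.3750 12.5625 18.3750] v=[-0.7500 -0.8750 1.7500]
Step 3: x=[5.9531 12.0313 19.2969] v=[-0.8438 -1.0625 1.8438]
Max displacement = 1.2969

Answer: 1.2969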